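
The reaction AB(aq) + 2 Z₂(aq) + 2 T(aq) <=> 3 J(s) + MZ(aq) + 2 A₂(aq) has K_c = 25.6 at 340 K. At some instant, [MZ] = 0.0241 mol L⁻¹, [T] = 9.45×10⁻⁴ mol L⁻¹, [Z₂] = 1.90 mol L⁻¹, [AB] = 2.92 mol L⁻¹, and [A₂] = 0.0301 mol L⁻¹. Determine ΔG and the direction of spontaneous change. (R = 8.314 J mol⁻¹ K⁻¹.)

(J is a pure solid — omitted from Q_c.)
Q_c = [MZ]·[A₂]² / ([AB]·[Z₂]²·[T]²) = (0.0241)·(0.0301)² / ((2.92)·(1.90)²·(9.45×10⁻⁴)²) = 2.32
ΔG = RT ln(Q_c/K_c) = (8.314 J mol⁻¹ K⁻¹)(340 K) × ln(2.32/25.6)
   = (2.827 kJ/mol)(-2.401) = -6.79 kJ/mol
ΔG < 0, so the forward reaction is spontaneous (proceeds forward).

ΔG = -6.79 kJ/mol; the forward reaction is spontaneous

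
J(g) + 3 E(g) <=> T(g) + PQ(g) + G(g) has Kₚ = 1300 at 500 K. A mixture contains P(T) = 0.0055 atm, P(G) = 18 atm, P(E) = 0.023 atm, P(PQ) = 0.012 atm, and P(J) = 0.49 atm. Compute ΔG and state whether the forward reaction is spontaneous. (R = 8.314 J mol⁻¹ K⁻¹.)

ΔG = -7.80 kJ/mol; the forward reaction is spontaneous

Qₚ = P(T)·P(PQ)·P(G) / (P(J)·P(E)³) = (0.0055)·(0.012)·(18) / ((0.49)·(0.023)³) = 199
ΔG = RT ln(Qₚ/Kₚ) = (8.314 J mol⁻¹ K⁻¹)(500 K) × ln(199/1300)
   = (4.157 kJ/mol)(-1.877) = -7.80 kJ/mol
ΔG < 0, so the forward reaction is spontaneous (proceeds forward).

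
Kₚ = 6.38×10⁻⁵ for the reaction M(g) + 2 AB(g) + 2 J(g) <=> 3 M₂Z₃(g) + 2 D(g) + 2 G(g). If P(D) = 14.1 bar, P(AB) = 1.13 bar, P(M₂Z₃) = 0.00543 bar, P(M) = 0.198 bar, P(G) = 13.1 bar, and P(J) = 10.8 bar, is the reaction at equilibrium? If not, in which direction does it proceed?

reverse (toward reactants)

Qₚ = P(M₂Z₃)³·P(D)²·P(G)² / (P(M)·P(AB)²·P(J)²) = (0.00543)³·(14.1)²·(13.1)² / ((0.198)·(1.13)²·(10.8)²) = 1.85×10⁻⁴
Qₚ = 1.85×10⁻⁴ > Kₚ = 6.38×10⁻⁵, so the reverse reaction proceeds.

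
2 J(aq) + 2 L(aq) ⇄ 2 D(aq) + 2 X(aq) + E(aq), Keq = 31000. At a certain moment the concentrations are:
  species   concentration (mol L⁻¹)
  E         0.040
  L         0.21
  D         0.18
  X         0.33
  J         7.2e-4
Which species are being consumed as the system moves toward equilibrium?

J, L (reactants)

Q = [D]²·[X]²·[E] / ([J]²·[L]²) = (0.18)²·(0.33)²·(0.040) / ((7.2e-4)²·(0.21)²) = 6200
Q = 6200 < Keq = 31000: net forward reaction.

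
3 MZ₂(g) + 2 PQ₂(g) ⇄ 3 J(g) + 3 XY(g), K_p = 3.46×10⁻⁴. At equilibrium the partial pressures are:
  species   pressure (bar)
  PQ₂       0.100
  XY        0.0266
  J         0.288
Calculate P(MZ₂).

At equilibrium, K_p = P(J)³·P(XY)³ / (P(MZ₂)³·P(PQ₂)²) = 3.46×10⁻⁴.
(0.288)³·(0.0266)³ / ((P(MZ₂))³·(0.100)²) = 3.46×10⁻⁴
P(MZ₂)³ = 0.130 ⇒ P(MZ₂) = 0.507 bar

P(MZ₂) = 0.507 bar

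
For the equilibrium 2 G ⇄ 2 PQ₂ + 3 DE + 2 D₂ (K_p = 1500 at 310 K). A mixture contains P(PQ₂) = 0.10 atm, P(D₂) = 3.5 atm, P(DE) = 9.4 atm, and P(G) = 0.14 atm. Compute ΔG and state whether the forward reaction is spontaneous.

Q_p = P(PQ₂)²·P(DE)³·P(D₂)² / P(G)² = (0.10)²·(9.4)³·(3.5)² / (0.14)² = 5190
ΔG = RT ln(Q_p/K_p) = (8.314 J mol⁻¹ K⁻¹)(310 K) × ln(5190/1500)
   = (2.577 kJ/mol)(1.241) = 3.20 kJ/mol
ΔG > 0, so the forward reaction is non-spontaneous (proceeds in reverse).

ΔG = 3.20 kJ/mol; the forward reaction is non-spontaneous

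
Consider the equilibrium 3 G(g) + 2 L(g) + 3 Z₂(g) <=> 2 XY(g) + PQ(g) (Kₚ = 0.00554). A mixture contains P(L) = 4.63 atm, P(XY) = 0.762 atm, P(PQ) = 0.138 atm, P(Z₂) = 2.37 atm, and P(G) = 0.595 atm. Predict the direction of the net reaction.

Qₚ = P(XY)²·P(PQ) / (P(G)³·P(L)²·P(Z₂)³) = (0.762)²·(0.138) / ((0.595)³·(4.63)²·(2.37)³) = 0.00133
Qₚ = 0.00133 < Kₚ = 0.00554, so the forward reaction proceeds.

forward (toward products)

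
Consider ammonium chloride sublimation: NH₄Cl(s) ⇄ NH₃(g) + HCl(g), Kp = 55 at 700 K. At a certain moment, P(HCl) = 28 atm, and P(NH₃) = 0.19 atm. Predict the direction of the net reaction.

to the right

(NH₄Cl is a pure solid — omitted from Qp.)
Qp = P(NH₃)·P(HCl) = (0.19)·(28) = 5.3
Qp = 5.3 < Kp = 55, so the forward reaction proceeds.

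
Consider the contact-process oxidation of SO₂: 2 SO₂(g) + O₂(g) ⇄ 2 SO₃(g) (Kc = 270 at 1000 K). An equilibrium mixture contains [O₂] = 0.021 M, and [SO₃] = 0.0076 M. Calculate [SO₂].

At equilibrium, Kc = [SO₃]² / ([SO₂]²·[O₂]) = 270.
(0.0076)² / (([SO₂])²·(0.021)) = 270
[SO₂]² = 1.02e-5 ⇒ [SO₂] = 0.0032 M

[SO₂] = 0.0032 M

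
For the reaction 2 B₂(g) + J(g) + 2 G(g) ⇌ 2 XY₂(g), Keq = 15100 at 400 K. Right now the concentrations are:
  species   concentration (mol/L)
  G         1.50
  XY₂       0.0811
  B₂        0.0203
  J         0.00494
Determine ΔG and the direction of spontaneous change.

ΔG = -7.82 kJ/mol; the forward reaction is spontaneous

Q = [XY₂]² / ([B₂]²·[J]·[G]²) = (0.0811)² / ((0.0203)²·(0.00494)·(1.50)²) = 1440
ΔG = RT ln(Q/Keq) = (8.314 J mol⁻¹ K⁻¹)(400 K) × ln(1440/15100)
   = (3.326 kJ/mol)(-2.350) = -7.82 kJ/mol
ΔG < 0, so the forward reaction is spontaneous (proceeds forward).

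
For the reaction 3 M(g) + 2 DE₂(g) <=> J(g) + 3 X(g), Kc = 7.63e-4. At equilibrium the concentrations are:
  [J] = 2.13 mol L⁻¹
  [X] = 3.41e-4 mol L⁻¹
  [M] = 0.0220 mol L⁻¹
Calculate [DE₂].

At equilibrium, Kc = [J]·[X]³ / ([M]³·[DE₂]²) = 7.63e-4.
(2.13)·(3.41e-4)³ / ((0.0220)³·([DE₂])²) = 7.63e-4
[DE₂]² = 0.0104 ⇒ [DE₂] = 0.102 mol L⁻¹

[DE₂] = 0.102 mol L⁻¹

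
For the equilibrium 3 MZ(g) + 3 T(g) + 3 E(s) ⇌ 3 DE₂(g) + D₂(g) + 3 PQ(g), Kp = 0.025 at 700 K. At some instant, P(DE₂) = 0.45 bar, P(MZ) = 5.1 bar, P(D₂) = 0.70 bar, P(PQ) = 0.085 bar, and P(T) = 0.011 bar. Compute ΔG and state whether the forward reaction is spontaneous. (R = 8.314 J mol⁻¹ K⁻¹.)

(E is a pure solid — omitted from Qp.)
Qp = P(DE₂)³·P(D₂)·P(PQ)³ / (P(MZ)³·P(T)³) = (0.45)³·(0.70)·(0.085)³ / ((5.1)³·(0.011)³) = 0.222
ΔG = RT ln(Qp/Kp) = (8.314 J mol⁻¹ K⁻¹)(700 K) × ln(0.222/0.025)
   = (5.820 kJ/mol)(2.184) = 12.7 kJ/mol
ΔG > 0, so the forward reaction is non-spontaneous (proceeds in reverse).

ΔG = 12.7 kJ/mol; the forward reaction is non-spontaneous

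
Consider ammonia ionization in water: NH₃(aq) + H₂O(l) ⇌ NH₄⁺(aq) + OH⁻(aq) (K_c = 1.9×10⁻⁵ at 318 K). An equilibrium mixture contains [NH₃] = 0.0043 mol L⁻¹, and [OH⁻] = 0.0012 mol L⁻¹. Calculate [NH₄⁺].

(H₂O is a pure liquid — omitted from K_c.)
At equilibrium, K_c = [NH₄⁺]·[OH⁻] / [NH₃] = 1.9×10⁻⁵.
([NH₄⁺])·(0.0012) / (0.0043) = 1.9×10⁻⁵
[NH₄⁺] = 6.81×10⁻⁵ = 6.8×10⁻⁵ mol L⁻¹

[NH₄⁺] = 6.8×10⁻⁵ mol L⁻¹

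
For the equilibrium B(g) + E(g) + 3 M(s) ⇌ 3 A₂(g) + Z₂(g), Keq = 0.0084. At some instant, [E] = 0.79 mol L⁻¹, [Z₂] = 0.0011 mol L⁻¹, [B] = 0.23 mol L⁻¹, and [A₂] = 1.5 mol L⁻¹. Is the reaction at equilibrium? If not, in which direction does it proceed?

(M is a pure solid — omitted from Q.)
Q = [A₂]³·[Z₂] / ([B]·[E]) = (1.5)³·(0.0011) / ((0.23)·(0.79)) = 0.020
Q = 0.020 > Keq = 0.0084, so the reverse reaction proceeds.

toward reactants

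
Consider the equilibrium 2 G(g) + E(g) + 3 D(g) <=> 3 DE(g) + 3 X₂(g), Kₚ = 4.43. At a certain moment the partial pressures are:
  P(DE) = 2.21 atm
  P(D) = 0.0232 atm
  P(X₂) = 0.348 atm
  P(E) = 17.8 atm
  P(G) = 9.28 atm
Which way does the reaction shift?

Qₚ = P(DE)³·P(X₂)³ / (P(G)²·P(E)·P(D)³) = (2.21)³·(0.348)³ / ((9.28)²·(17.8)·(0.0232)³) = 23.8
Qₚ = 23.8 > Kₚ = 4.43, so the reverse reaction proceeds.

toward reactants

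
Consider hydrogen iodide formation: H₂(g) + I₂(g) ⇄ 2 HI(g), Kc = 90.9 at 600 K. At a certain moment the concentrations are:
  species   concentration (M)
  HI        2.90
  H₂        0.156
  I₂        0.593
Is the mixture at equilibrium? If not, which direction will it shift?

yes, at equilibrium

Qc = [HI]² / ([H₂]·[I₂]) = (2.90)² / ((0.156)·(0.593)) = 90.9
Qc = 90.9 = Kc; the system is at equilibrium.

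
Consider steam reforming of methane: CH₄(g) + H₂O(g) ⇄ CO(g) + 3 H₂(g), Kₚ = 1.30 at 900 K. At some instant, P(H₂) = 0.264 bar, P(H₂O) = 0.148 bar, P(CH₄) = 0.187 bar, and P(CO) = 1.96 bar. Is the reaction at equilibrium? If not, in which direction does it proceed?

Qₚ = P(CO)·P(H₂)³ / (P(CH₄)·P(H₂O)) = (1.96)·(0.264)³ / ((0.187)·(0.148)) = 1.30
Qₚ = 1.30 = Kₚ, so the system is already at equilibrium.

neither direction; the system is at equilibrium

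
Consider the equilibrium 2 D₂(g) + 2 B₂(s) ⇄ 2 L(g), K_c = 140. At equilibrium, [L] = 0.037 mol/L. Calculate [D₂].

(B₂ is a pure solid — omitted from K_c.)
At equilibrium, K_c = [L]² / [D₂]² = 140.
(0.037)² / ([D₂])² = 140
[D₂]² = 9.78×10⁻⁶ ⇒ [D₂] = 0.0031 mol/L

[D₂] = 0.0031 mol/L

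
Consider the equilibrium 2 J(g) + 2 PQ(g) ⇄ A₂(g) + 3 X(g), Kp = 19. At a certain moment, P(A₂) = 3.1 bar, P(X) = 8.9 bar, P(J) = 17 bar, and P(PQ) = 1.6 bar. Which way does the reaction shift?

forward (toward products)

Qp = P(A₂)·P(X)³ / (P(J)²·P(PQ)²) = (3.1)·(8.9)³ / ((17)²·(1.6)²) = 3.0
Qp = 3.0 < Kp = 19, so the forward reaction proceeds.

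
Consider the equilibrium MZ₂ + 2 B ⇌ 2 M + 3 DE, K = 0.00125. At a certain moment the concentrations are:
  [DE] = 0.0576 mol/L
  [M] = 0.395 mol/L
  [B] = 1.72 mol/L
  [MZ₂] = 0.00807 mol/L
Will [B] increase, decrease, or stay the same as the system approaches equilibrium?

stay the same

Q = [M]²·[DE]³ / ([MZ₂]·[B]²) = (0.395)²·(0.0576)³ / ((0.00807)·(1.72)²) = 0.00125
Q = 0.00125 = K; the system is at equilibrium.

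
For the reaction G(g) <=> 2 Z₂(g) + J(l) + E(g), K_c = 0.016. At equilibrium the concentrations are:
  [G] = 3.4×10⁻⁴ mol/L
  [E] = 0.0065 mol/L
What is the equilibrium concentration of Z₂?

(J is a pure liquid — omitted from K_c.)
At equilibrium, K_c = [Z₂]²·[E] / [G] = 0.016.
([Z₂])²·(0.0065) / (3.4×10⁻⁴) = 0.016
[Z₂]² = 8.37×10⁻⁴ ⇒ [Z₂] = 0.029 mol/L

[Z₂] = 0.029 mol/L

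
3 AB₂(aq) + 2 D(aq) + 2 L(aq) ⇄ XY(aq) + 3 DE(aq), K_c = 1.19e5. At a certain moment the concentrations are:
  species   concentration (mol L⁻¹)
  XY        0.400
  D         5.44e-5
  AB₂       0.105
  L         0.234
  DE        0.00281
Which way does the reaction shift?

in the forward direction

Q_c = [XY]·[DE]³ / ([AB₂]³·[D]²·[L]²) = (0.400)·(0.00281)³ / ((0.105)³·(5.44e-5)²·(0.234)²) = 47300
Q_c = 47300 < K_c = 1.19e5, so the forward reaction proceeds.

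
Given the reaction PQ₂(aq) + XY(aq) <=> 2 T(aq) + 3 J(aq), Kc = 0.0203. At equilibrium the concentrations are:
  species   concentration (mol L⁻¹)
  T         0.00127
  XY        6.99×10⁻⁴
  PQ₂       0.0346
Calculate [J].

At equilibrium, Kc = [T]²·[J]³ / ([PQ₂]·[XY]) = 0.0203.
(0.00127)²·([J])³ / ((0.0346)·(6.99×10⁻⁴)) = 0.0203
[J]³ = 0.304 ⇒ [J] = 0.673 mol L⁻¹

[J] = 0.673 mol L⁻¹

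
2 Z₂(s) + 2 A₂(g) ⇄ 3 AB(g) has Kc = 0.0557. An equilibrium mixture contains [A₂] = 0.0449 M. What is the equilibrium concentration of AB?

[AB] = 0.0482 M

(Z₂ is a pure solid — omitted from Kc.)
At equilibrium, Kc = [AB]³ / [A₂]² = 0.0557.
([AB])³ / (0.0449)² = 0.0557
[AB]³ = 1.12×10⁻⁴ ⇒ [AB] = 0.0482 M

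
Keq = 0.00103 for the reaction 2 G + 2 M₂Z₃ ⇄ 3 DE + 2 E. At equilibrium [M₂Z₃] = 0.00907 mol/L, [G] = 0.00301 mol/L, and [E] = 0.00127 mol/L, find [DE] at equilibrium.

At equilibrium, Keq = [DE]³·[E]² / ([G]²·[M₂Z₃]²) = 0.00103.
([DE])³·(0.00127)² / ((0.00301)²·(0.00907)²) = 0.00103
[DE]³ = 4.76×10⁻⁷ ⇒ [DE] = 0.00781 mol/L

[DE] = 0.00781 mol/L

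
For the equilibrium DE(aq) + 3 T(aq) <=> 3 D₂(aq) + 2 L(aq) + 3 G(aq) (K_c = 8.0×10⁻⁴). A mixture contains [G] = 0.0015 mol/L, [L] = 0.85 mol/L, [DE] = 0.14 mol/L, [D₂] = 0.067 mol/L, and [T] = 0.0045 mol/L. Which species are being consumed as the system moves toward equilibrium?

Q_c = [D₂]³·[L]²·[G]³ / ([DE]·[T]³) = (0.067)³·(0.85)²·(0.0015)³ / ((0.14)·(0.0045)³) = 5.7×10⁻⁵
Q_c = 5.7×10⁻⁵ < K_c = 8.0×10⁻⁴: net forward reaction.

DE, T (reactants)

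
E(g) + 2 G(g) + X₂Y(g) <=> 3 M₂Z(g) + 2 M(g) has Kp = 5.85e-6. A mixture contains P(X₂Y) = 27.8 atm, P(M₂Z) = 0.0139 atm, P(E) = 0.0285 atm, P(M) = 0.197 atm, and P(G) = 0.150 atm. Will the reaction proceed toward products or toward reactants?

at equilibrium

Qp = P(M₂Z)³·P(M)² / (P(E)·P(G)²·P(X₂Y)) = (0.0139)³·(0.197)² / ((0.0285)·(0.150)²·(27.8)) = 5.85e-6
Qp = 5.85e-6 = Kp, so the system is already at equilibrium.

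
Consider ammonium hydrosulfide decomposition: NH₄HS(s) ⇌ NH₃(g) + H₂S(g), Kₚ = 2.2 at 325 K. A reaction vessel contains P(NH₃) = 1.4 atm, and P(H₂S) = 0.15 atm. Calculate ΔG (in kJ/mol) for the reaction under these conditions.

ΔG = -6.35 kJ/mol

(NH₄HS is a pure solid — omitted from Qₚ.)
Qₚ = P(NH₃)·P(H₂S) = (1.4)·(0.15) = 0.210
ΔG = RT ln(Qₚ/Kₚ) = (8.314 J mol⁻¹ K⁻¹)(325 K) × ln(0.210/2.2)
   = (2.702 kJ/mol)(-2.349) = -6.35 kJ/mol
ΔG < 0, so the forward reaction is spontaneous (proceeds forward).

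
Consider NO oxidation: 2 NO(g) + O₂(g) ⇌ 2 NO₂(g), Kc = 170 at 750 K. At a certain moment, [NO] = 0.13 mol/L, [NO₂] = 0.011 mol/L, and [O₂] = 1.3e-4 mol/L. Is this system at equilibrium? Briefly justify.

Qc = [NO₂]² / ([NO]²·[O₂]) = (0.011)² / ((0.13)²·(1.3e-4)) = 55
Qc = 55 < Kc = 170: net forward reaction.

no; Q < K, reaction proceeds forward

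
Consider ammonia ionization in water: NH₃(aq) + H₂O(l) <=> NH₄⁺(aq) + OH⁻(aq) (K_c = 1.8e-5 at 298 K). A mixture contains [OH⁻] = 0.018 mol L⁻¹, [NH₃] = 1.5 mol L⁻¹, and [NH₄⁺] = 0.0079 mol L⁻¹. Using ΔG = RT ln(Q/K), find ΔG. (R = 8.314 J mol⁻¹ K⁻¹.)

(H₂O is a pure liquid — omitted from Q_c.)
Q_c = [NH₄⁺]·[OH⁻] / [NH₃] = (0.0079)·(0.018) / (1.5) = 9.48e-5
ΔG = RT ln(Q_c/K_c) = (8.314 J mol⁻¹ K⁻¹)(298 K) × ln(9.48e-5/1.8e-5)
   = (2.478 kJ/mol)(1.661) = 4.12 kJ/mol
ΔG > 0, so the forward reaction is non-spontaneous (proceeds in reverse).

ΔG = 4.12 kJ/mol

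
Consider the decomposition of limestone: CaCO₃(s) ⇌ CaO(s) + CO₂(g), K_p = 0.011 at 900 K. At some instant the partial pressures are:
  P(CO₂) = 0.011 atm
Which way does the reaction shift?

at equilibrium

(CaCO₃, CaO are pure solids — omitted from Q_p.)
Q_p = P(CO₂) = 0.011
Q_p = 0.011 = K_p, so the system is already at equilibrium.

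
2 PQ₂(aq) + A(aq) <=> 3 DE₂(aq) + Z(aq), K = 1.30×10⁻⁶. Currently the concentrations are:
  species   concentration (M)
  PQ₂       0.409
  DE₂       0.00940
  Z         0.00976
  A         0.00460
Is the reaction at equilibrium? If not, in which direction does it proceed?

reverse (toward reactants)

Q = [DE₂]³·[Z] / ([PQ₂]²·[A]) = (0.00940)³·(0.00976) / ((0.409)²·(0.00460)) = 1.05×10⁻⁵
Q = 1.05×10⁻⁵ > K = 1.30×10⁻⁶, so the reverse reaction proceeds.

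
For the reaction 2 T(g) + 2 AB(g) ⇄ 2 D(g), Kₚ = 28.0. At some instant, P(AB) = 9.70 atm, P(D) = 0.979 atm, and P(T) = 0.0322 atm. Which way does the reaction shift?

Qₚ = P(D)² / (P(T)²·P(AB)²) = (0.979)² / ((0.0322)²·(9.70)²) = 9.82
Qₚ = 9.82 < Kₚ = 28.0, so the forward reaction proceeds.

to the right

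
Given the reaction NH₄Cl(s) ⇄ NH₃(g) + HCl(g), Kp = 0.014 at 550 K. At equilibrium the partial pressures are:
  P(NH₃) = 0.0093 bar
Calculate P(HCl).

(NH₄Cl is a pure solid — omitted from Kp.)
At equilibrium, Kp = P(NH₃)·P(HCl) = 0.014.
(0.0093)·(P(HCl)) = 0.014
P(HCl) = 1.51 = 1.5 bar

P(HCl) = 1.5 bar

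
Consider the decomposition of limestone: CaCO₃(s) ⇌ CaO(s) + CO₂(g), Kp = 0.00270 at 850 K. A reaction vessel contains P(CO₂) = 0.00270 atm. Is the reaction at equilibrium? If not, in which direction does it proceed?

(CaCO₃, CaO are pure solids — omitted from Qp.)
Qp = P(CO₂) = 0.00270
Qp = 0.00270 = Kp, so the system is already at equilibrium.

neither direction; the system is at equilibrium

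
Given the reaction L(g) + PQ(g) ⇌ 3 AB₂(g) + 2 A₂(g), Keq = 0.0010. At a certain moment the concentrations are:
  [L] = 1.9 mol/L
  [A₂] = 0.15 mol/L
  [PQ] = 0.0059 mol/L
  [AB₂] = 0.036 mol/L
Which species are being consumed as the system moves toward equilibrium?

L, PQ (reactants)

Q = [AB₂]³·[A₂]² / ([L]·[PQ]) = (0.036)³·(0.15)² / ((1.9)·(0.0059)) = 9.4×10⁻⁵
Q = 9.4×10⁻⁵ < Keq = 0.0010: net forward reaction.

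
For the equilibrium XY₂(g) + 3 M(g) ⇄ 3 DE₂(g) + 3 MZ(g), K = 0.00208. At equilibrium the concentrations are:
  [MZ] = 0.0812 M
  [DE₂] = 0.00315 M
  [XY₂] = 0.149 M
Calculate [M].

[M] = 0.00378 M

At equilibrium, K = [DE₂]³·[MZ]³ / ([XY₂]·[M]³) = 0.00208.
(0.00315)³·(0.0812)³ / ((0.149)·([M])³) = 0.00208
[M]³ = 5.40e-8 ⇒ [M] = 0.00378 M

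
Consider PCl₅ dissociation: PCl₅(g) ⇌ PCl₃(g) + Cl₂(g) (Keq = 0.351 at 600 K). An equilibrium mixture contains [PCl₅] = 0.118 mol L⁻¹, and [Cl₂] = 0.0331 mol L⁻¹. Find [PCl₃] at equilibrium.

At equilibrium, Keq = [PCl₃]·[Cl₂] / [PCl₅] = 0.351.
([PCl₃])·(0.0331) / (0.118) = 0.351
[PCl₃] = 1.25 mol L⁻¹

[PCl₃] = 1.25 mol L⁻¹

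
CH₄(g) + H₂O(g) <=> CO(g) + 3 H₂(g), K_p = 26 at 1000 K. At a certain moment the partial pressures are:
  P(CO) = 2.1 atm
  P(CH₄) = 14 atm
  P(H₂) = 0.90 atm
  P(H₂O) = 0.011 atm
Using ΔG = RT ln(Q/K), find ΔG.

Q_p = P(CO)·P(H₂)³ / (P(CH₄)·P(H₂O)) = (2.1)·(0.90)³ / ((14)·(0.011)) = 9.94
ΔG = RT ln(Q_p/K_p) = (8.314 J mol⁻¹ K⁻¹)(1000 K) × ln(9.94/26)
   = (8.314 kJ/mol)(-0.9615) = -7.99 kJ/mol
ΔG < 0, so the forward reaction is spontaneous (proceeds forward).

ΔG = -7.99 kJ/mol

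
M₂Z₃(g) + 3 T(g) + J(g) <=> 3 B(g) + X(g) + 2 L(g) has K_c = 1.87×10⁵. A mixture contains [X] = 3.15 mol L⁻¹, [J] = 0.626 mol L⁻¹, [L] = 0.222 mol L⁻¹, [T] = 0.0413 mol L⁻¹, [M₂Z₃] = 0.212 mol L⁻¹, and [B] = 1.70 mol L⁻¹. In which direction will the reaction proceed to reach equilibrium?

toward products

Q_c = [B]³·[X]·[L]² / ([M₂Z₃]·[T]³·[J]) = (1.70)³·(3.15)·(0.222)² / ((0.212)·(0.0413)³·(0.626)) = 81600
Q_c = 81600 < K_c = 1.87×10⁵, so the forward reaction proceeds.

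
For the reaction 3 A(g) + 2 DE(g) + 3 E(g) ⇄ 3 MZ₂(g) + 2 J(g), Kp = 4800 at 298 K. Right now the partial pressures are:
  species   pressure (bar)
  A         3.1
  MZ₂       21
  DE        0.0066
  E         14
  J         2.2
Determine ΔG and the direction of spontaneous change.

ΔG = 2.39 kJ/mol; the forward reaction is non-spontaneous

Qp = P(MZ₂)³·P(J)² / (P(A)³·P(DE)²·P(E)³) = (21)³·(2.2)² / ((3.1)³·(0.0066)²·(14)³) = 12600
ΔG = RT ln(Qp/Kp) = (8.314 J mol⁻¹ K⁻¹)(298 K) × ln(12600/4800)
   = (2.478 kJ/mol)(0.9651) = 2.39 kJ/mol
ΔG > 0, so the forward reaction is non-spontaneous (proceeds in reverse).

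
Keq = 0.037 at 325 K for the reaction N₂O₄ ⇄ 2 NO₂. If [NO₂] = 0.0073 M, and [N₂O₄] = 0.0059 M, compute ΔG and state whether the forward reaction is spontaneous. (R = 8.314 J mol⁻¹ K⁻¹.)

ΔG = -3.81 kJ/mol; the forward reaction is spontaneous

Q = [NO₂]² / [N₂O₄] = (0.0073)² / (0.0059) = 0.00903
ΔG = RT ln(Q/Keq) = (8.314 J mol⁻¹ K⁻¹)(325 K) × ln(0.00903/0.037)
   = (2.702 kJ/mol)(-1.410) = -3.81 kJ/mol
ΔG < 0, so the forward reaction is spontaneous (proceeds forward).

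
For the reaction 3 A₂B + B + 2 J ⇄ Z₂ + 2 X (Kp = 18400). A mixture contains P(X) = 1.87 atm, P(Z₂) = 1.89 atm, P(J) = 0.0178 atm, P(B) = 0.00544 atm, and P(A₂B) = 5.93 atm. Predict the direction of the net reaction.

at equilibrium

Qp = P(Z₂)·P(X)² / (P(A₂B)³·P(B)·P(J)²) = (1.89)·(1.87)² / ((5.93)³·(0.00544)·(0.0178)²) = 18400
Qp = 18400 = Kp, so the system is already at equilibrium.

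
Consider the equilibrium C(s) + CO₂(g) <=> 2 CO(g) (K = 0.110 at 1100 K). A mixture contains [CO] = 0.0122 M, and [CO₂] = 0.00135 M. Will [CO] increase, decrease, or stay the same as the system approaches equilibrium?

stay the same

(C is a pure solid — omitted from Q.)
Q = [CO]² / [CO₂] = (0.0122)² / (0.00135) = 0.110
Q = 0.110 = K; the system is at equilibrium.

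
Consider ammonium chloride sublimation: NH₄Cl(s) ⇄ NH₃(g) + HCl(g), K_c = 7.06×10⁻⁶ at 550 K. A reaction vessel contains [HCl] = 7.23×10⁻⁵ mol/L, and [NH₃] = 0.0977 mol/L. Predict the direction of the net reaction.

(NH₄Cl is a pure solid — omitted from Q_c.)
Q_c = [NH₃]·[HCl] = (0.0977)·(7.23×10⁻⁵) = 7.06×10⁻⁶
Q_c = 7.06×10⁻⁶ = K_c, so the system is already at equilibrium.

at equilibrium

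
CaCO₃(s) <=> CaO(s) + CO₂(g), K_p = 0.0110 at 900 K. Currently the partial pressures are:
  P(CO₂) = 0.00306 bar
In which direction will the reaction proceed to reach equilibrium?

in the forward direction

(CaCO₃, CaO are pure solids — omitted from Q_p.)
Q_p = P(CO₂) = 0.00306
Q_p = 0.00306 < K_p = 0.0110, so the forward reaction proceeds.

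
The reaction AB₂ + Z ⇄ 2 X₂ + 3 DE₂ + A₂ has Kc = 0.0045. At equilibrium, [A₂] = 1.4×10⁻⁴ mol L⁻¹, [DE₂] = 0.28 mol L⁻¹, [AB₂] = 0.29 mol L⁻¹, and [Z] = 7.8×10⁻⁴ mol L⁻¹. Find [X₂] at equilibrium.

[X₂] = 0.58 mol L⁻¹

At equilibrium, Kc = [X₂]²·[DE₂]³·[A₂] / ([AB₂]·[Z]) = 0.0045.
([X₂])²·(0.28)³·(1.4×10⁻⁴) / ((0.29)·(7.8×10⁻⁴)) = 0.0045
[X₂]² = 0.331 ⇒ [X₂] = 0.58 mol L⁻¹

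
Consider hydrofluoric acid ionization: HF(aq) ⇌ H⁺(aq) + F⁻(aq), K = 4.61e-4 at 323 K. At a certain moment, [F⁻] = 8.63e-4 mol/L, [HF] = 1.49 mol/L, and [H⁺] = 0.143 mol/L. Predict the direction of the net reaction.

Q = [H⁺]·[F⁻] / [HF] = (0.143)·(8.63e-4) / (1.49) = 8.28e-5
Q = 8.28e-5 < K = 4.61e-4, so the forward reaction proceeds.

toward products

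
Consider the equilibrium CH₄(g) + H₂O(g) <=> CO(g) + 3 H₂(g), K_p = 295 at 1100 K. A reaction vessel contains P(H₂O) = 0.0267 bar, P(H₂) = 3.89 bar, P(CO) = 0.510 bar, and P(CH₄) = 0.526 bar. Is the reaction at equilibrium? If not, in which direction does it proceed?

in the reverse direction

Q_p = P(CO)·P(H₂)³ / (P(CH₄)·P(H₂O)) = (0.510)·(3.89)³ / ((0.526)·(0.0267)) = 2140
Q_p = 2140 > K_p = 295, so the reverse reaction proceeds.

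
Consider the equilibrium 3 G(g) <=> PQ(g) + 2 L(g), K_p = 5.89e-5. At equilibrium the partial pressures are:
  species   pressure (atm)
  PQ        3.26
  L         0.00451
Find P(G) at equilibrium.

At equilibrium, K_p = P(PQ)·P(L)² / P(G)³ = 5.89e-5.
(3.26)·(0.00451)² / (P(G))³ = 5.89e-5
P(G)³ = 1.13 ⇒ P(G) = 1.04 atm

P(G) = 1.04 atm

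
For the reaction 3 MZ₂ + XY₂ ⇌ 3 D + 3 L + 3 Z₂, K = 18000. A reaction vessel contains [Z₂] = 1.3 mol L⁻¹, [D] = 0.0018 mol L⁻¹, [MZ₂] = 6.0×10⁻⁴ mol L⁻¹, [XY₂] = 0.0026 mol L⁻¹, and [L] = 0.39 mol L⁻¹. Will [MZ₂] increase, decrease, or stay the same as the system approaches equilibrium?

Q = [D]³·[L]³·[Z₂]³ / ([MZ₂]³·[XY₂]) = (0.0018)³·(0.39)³·(1.3)³ / ((6.0×10⁻⁴)³·(0.0026)) = 1400
Q = 1400 < K = 18000: net forward reaction.
MZ₂ is a reactant, so it decreases.

decrease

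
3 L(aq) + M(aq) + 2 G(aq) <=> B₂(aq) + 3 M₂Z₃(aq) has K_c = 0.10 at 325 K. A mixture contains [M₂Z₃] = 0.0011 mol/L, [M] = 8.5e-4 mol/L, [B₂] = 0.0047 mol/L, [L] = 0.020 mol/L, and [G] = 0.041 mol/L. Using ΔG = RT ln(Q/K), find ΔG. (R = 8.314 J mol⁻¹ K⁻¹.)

Q_c = [B₂]·[M₂Z₃]³ / ([L]³·[M]·[G]²) = (0.0047)·(0.0011)³ / ((0.020)³·(8.5e-4)·(0.041)²) = 0.547
ΔG = RT ln(Q_c/K_c) = (8.314 J mol⁻¹ K⁻¹)(325 K) × ln(0.547/0.10)
   = (2.702 kJ/mol)(1.699) = 4.59 kJ/mol
ΔG > 0, so the forward reaction is non-spontaneous (proceeds in reverse).

ΔG = 4.59 kJ/mol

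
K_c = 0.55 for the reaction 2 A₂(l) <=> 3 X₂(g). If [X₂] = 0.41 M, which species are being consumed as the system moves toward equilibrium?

A₂ (reactants)

(A₂ is a pure liquid — omitted from Q_c.)
Q_c = [X₂]³ = (0.41)³ = 0.069
Q_c = 0.069 < K_c = 0.55: net forward reaction.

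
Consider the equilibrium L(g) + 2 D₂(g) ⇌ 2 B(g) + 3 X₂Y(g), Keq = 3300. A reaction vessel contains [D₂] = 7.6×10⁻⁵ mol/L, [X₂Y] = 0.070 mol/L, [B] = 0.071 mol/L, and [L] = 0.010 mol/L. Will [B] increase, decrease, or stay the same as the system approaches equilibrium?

Q = [B]²·[X₂Y]³ / ([L]·[D₂]²) = (0.071)²·(0.070)³ / ((0.010)·(7.6×10⁻⁵)²) = 30000
Q = 30000 > Keq = 3300: net reverse reaction.
B is a product, so it decreases.

decrease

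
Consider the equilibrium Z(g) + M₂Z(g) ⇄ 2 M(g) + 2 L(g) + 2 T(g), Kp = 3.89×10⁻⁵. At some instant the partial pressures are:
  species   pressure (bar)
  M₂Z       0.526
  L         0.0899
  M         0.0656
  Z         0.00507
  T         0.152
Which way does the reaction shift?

Qp = P(M)²·P(L)²·P(T)² / (P(Z)·P(M₂Z)) = (0.0656)²·(0.0899)²·(0.152)² / ((0.00507)·(0.526)) = 3.01×10⁻⁴
Qp = 3.01×10⁻⁴ > Kp = 3.89×10⁻⁵, so the reverse reaction proceeds.

reverse (toward reactants)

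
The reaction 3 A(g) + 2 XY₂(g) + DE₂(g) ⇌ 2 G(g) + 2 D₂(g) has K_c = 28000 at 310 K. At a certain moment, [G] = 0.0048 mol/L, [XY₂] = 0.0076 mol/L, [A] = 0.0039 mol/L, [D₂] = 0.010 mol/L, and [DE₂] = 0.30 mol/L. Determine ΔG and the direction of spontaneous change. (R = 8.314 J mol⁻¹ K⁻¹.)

ΔG = -6.51 kJ/mol; the forward reaction is spontaneous

Q_c = [G]²·[D₂]² / ([A]³·[XY₂]²·[DE₂]) = (0.0048)²·(0.010)² / ((0.0039)³·(0.0076)²·(0.30)) = 2240
ΔG = RT ln(Q_c/K_c) = (8.314 J mol⁻¹ K⁻¹)(310 K) × ln(2240/28000)
   = (2.577 kJ/mol)(-2.526) = -6.51 kJ/mol
ΔG < 0, so the forward reaction is spontaneous (proceeds forward).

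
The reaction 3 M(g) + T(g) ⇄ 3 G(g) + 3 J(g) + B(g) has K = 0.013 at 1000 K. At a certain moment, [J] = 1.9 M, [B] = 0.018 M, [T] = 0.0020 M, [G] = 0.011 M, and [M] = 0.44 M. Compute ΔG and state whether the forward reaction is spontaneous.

Q = [G]³·[J]³·[B] / ([M]³·[T]) = (0.011)³·(1.9)³·(0.018) / ((0.44)³·(0.0020)) = 9.65×10⁻⁴
ΔG = RT ln(Q/K) = (8.314 J mol⁻¹ K⁻¹)(1000 K) × ln(9.65×10⁻⁴/0.013)
   = (8.314 kJ/mol)(-2.601) = -21.6 kJ/mol
ΔG < 0, so the forward reaction is spontaneous (proceeds forward).

ΔG = -21.6 kJ/mol; the forward reaction is spontaneous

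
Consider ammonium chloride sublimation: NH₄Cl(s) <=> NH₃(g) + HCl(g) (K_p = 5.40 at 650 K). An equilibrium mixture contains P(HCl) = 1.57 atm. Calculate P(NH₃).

(NH₄Cl is a pure solid — omitted from K_p.)
At equilibrium, K_p = P(NH₃)·P(HCl) = 5.40.
(P(NH₃))·(1.57) = 5.40
P(NH₃) = 3.44 atm

P(NH₃) = 3.44 atm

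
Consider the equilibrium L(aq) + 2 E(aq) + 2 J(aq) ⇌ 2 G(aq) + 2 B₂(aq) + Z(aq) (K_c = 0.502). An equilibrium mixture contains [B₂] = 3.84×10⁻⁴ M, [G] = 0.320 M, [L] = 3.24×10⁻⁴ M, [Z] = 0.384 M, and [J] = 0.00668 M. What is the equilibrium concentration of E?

[E] = 0.894 M

At equilibrium, K_c = [G]²·[B₂]²·[Z] / ([L]·[E]²·[J]²) = 0.502.
(0.320)²·(3.84×10⁻⁴)²·(0.384) / ((3.24×10⁻⁴)·([E])²·(0.00668)²) = 0.502
[E]² = 0.799 ⇒ [E] = 0.894 M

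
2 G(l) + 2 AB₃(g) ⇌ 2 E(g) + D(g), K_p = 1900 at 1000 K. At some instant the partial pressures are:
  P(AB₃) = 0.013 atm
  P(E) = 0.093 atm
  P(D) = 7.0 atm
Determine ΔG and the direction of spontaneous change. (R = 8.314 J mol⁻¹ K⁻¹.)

(G is a pure liquid — omitted from Q_p.)
Q_p = P(E)²·P(D) / P(AB₃)² = (0.093)²·(7.0) / (0.013)² = 358
ΔG = RT ln(Q_p/K_p) = (8.314 J mol⁻¹ K⁻¹)(1000 K) × ln(358/1900)
   = (8.314 kJ/mol)(-1.669) = -13.9 kJ/mol
ΔG < 0, so the forward reaction is spontaneous (proceeds forward).

ΔG = -13.9 kJ/mol; the forward reaction is spontaneous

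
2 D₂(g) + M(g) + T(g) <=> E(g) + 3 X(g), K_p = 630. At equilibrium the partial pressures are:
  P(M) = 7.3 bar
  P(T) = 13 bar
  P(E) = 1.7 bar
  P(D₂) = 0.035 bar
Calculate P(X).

P(X) = 3.5 bar

At equilibrium, K_p = P(E)·P(X)³ / (P(D₂)²·P(M)·P(T)) = 630.
(1.7)·(P(X))³ / ((0.035)²·(7.3)·(13)) = 630
P(X)³ = 43.1 ⇒ P(X) = 3.5 bar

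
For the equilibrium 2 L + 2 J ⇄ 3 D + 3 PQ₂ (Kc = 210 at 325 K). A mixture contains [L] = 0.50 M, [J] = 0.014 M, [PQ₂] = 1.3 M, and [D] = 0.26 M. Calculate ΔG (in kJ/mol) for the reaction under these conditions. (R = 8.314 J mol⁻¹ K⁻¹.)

ΔG = 3.57 kJ/mol

Qc = [D]³·[PQ₂]³ / ([L]²·[J]²) = (0.26)³·(1.3)³ / ((0.50)²·(0.014)²) = 788
ΔG = RT ln(Qc/Kc) = (8.314 J mol⁻¹ K⁻¹)(325 K) × ln(788/210)
   = (2.702 kJ/mol)(1.322) = 3.57 kJ/mol
ΔG > 0, so the forward reaction is non-spontaneous (proceeds in reverse).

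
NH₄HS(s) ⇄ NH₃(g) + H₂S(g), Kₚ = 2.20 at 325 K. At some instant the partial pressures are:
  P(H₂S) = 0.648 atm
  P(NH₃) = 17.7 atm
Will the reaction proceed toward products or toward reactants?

toward reactants

(NH₄HS is a pure solid — omitted from Qₚ.)
Qₚ = P(NH₃)·P(H₂S) = (17.7)·(0.648) = 11.5
Qₚ = 11.5 > Kₚ = 2.20, so the reverse reaction proceeds.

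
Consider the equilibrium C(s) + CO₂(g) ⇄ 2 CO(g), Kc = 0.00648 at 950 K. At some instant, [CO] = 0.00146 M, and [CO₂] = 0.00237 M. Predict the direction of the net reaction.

forward (toward products)

(C is a pure solid — omitted from Qc.)
Qc = [CO]² / [CO₂] = (0.00146)² / (0.00237) = 8.99e-4
Qc = 8.99e-4 < Kc = 0.00648, so the forward reaction proceeds.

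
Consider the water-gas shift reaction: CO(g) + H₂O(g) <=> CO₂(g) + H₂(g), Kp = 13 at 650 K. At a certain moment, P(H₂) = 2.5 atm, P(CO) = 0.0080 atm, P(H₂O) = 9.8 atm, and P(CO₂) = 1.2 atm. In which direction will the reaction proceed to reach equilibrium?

toward reactants

Qp = P(CO₂)·P(H₂) / (P(CO)·P(H₂O)) = (1.2)·(2.5) / ((0.0080)·(9.8)) = 38
Qp = 38 > Kp = 13, so the reverse reaction proceeds.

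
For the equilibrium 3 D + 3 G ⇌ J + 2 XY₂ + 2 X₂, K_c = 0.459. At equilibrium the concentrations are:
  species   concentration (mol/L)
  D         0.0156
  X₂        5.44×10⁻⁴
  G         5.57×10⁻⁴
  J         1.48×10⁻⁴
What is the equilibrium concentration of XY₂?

[XY₂] = 0.00262 mol/L

At equilibrium, K_c = [J]·[XY₂]²·[X₂]² / ([D]³·[G]³) = 0.459.
(1.48×10⁻⁴)·([XY₂])²·(5.44×10⁻⁴)² / ((0.0156)³·(5.57×10⁻⁴)³) = 0.459
[XY₂]² = 6.88×10⁻⁶ ⇒ [XY₂] = 0.00262 mol/L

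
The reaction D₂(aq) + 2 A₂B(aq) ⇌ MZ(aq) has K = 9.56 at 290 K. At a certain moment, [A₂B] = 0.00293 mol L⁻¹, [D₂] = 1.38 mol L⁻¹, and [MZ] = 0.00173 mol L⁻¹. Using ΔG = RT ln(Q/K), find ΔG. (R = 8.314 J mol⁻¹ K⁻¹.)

ΔG = 6.57 kJ/mol

Q = [MZ] / ([D₂]·[A₂B]²) = (0.00173) / ((1.38)·(0.00293)²) = 146
ΔG = RT ln(Q/K) = (8.314 J mol⁻¹ K⁻¹)(290 K) × ln(146/9.56)
   = (2.411 kJ/mol)(2.726) = 6.57 kJ/mol
ΔG > 0, so the forward reaction is non-spontaneous (proceeds in reverse).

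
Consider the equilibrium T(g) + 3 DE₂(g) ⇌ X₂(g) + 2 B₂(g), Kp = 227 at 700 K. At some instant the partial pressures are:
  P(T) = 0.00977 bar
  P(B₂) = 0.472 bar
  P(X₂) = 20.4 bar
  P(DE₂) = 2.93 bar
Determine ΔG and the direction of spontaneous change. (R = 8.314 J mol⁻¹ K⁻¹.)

Qp = P(X₂)·P(B₂)² / (P(T)·P(DE₂)³) = (20.4)·(0.472)² / ((0.00977)·(2.93)³) = 18.5
ΔG = RT ln(Qp/Kp) = (8.314 J mol⁻¹ K⁻¹)(700 K) × ln(18.5/227)
   = (5.820 kJ/mol)(-2.507) = -14.6 kJ/mol
ΔG < 0, so the forward reaction is spontaneous (proceeds forward).

ΔG = -14.6 kJ/mol; the forward reaction is spontaneous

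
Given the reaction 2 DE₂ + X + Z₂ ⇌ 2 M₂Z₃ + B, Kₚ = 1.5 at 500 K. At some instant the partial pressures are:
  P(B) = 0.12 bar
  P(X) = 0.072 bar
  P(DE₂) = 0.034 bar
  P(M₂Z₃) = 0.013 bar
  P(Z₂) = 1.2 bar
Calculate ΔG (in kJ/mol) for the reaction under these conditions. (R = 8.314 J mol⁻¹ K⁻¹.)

ΔG = -8.31 kJ/mol

Qₚ = P(M₂Z₃)²·P(B) / (P(DE₂)²·P(X)·P(Z₂)) = (0.013)²·(0.12) / ((0.034)²·(0.072)·(1.2)) = 0.203
ΔG = RT ln(Qₚ/Kₚ) = (8.314 J mol⁻¹ K⁻¹)(500 K) × ln(0.203/1.5)
   = (4.157 kJ/mol)(-2.000) = -8.31 kJ/mol
ΔG < 0, so the forward reaction is spontaneous (proceeds forward).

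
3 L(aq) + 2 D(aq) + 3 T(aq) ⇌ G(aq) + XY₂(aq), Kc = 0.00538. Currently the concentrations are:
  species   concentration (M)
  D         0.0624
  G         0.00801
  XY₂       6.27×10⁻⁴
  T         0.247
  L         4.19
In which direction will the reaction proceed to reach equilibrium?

Qc = [G]·[XY₂] / ([L]³·[D]²·[T]³) = (0.00801)·(6.27×10⁻⁴) / ((4.19)³·(0.0624)²·(0.247)³) = 0.00116
Qc = 0.00116 < Kc = 0.00538, so the forward reaction proceeds.

toward products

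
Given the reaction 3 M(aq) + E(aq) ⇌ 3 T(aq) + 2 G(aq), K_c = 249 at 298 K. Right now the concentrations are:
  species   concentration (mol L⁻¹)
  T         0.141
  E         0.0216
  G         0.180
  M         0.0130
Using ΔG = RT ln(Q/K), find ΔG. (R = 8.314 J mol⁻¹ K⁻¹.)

ΔG = 5.05 kJ/mol

Q_c = [T]³·[G]² / ([M]³·[E]) = (0.141)³·(0.180)² / ((0.0130)³·(0.0216)) = 1910
ΔG = RT ln(Q_c/K_c) = (8.314 J mol⁻¹ K⁻¹)(298 K) × ln(1910/249)
   = (2.478 kJ/mol)(2.037) = 5.05 kJ/mol
ΔG > 0, so the forward reaction is non-spontaneous (proceeds in reverse).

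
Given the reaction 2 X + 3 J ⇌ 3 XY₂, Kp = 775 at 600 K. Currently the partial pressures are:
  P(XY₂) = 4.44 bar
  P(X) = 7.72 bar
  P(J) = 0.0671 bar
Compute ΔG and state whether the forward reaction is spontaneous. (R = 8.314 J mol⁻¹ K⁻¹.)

ΔG = 9.16 kJ/mol; the forward reaction is non-spontaneous

Qp = P(XY₂)³ / (P(X)²·P(J)³) = (4.44)³ / ((7.72)²·(0.0671)³) = 4860
ΔG = RT ln(Qp/Kp) = (8.314 J mol⁻¹ K⁻¹)(600 K) × ln(4860/775)
   = (4.988 kJ/mol)(1.836) = 9.16 kJ/mol
ΔG > 0, so the forward reaction is non-spontaneous (proceeds in reverse).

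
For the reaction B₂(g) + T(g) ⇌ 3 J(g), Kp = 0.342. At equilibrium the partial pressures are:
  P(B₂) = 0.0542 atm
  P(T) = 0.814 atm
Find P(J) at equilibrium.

P(J) = 0.247 atm

At equilibrium, Kp = P(J)³ / (P(B₂)·P(T)) = 0.342.
(P(J))³ / ((0.0542)·(0.814)) = 0.342
P(J)³ = 0.0151 ⇒ P(J) = 0.247 atm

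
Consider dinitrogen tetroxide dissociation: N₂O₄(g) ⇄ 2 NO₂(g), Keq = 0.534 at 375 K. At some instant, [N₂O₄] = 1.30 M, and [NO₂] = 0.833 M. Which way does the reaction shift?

Q = [NO₂]² / [N₂O₄] = (0.833)² / (1.30) = 0.534
Q = 0.534 = Keq, so the system is already at equilibrium.

no net change (already at equilibrium)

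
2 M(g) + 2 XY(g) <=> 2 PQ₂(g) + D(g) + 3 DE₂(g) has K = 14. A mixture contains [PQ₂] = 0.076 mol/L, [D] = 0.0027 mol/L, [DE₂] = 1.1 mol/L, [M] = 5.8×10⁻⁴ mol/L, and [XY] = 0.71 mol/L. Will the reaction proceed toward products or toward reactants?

reverse (toward reactants)

Q = [PQ₂]²·[D]·[DE₂]³ / ([M]²·[XY]²) = (0.076)²·(0.0027)·(1.1)³ / ((5.8×10⁻⁴)²·(0.71)²) = 120
Q = 120 > K = 14, so the reverse reaction proceeds.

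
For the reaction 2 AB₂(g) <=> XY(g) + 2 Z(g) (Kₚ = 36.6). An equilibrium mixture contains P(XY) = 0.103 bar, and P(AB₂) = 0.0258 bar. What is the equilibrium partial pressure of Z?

P(Z) = 0.486 bar

At equilibrium, Kₚ = P(XY)·P(Z)² / P(AB₂)² = 36.6.
(0.103)·(P(Z))² / (0.0258)² = 36.6
P(Z)² = 0.237 ⇒ P(Z) = 0.486 bar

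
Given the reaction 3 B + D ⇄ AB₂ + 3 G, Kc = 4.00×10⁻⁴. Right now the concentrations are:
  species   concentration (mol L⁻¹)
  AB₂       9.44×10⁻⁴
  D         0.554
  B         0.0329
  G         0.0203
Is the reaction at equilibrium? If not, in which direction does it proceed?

no net change (already at equilibrium)

Qc = [AB₂]·[G]³ / ([B]³·[D]) = (9.44×10⁻⁴)·(0.0203)³ / ((0.0329)³·(0.554)) = 4.00×10⁻⁴
Qc = 4.00×10⁻⁴ = Kc, so the system is already at equilibrium.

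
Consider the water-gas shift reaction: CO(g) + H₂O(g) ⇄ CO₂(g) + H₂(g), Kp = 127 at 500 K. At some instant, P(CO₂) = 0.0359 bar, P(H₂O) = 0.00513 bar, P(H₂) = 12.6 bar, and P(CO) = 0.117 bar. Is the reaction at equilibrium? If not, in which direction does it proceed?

to the left

Qp = P(CO₂)·P(H₂) / (P(CO)·P(H₂O)) = (0.0359)·(12.6) / ((0.117)·(0.00513)) = 754
Qp = 754 > Kp = 127, so the reverse reaction proceeds.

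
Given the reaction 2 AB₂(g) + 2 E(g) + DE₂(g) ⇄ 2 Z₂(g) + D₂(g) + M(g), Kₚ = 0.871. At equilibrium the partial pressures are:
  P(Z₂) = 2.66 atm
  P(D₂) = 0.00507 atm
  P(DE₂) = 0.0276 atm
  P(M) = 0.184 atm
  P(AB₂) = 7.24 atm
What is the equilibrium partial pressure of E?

At equilibrium, Kₚ = P(Z₂)²·P(D₂)·P(M) / (P(AB₂)²·P(E)²·P(DE₂)) = 0.871.
(2.66)²·(0.00507)·(0.184) / ((7.24)²·(P(E))²·(0.0276)) = 0.871
P(E)² = 0.00524 ⇒ P(E) = 0.0724 atm

P(E) = 0.0724 atm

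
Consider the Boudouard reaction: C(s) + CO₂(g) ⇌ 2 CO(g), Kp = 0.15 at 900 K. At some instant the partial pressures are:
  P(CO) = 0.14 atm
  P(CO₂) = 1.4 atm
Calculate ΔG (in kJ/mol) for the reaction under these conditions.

(C is a pure solid — omitted from Qp.)
Qp = P(CO)² / P(CO₂) = (0.14)² / (1.4) = 0.0140
ΔG = RT ln(Qp/Kp) = (8.314 J mol⁻¹ K⁻¹)(900 K) × ln(0.0140/0.15)
   = (7.483 kJ/mol)(-2.372) = -17.7 kJ/mol
ΔG < 0, so the forward reaction is spontaneous (proceeds forward).

ΔG = -17.7 kJ/mol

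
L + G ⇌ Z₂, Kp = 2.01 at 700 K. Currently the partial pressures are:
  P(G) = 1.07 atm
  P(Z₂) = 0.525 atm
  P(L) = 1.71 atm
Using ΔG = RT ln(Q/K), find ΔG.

Qp = P(Z₂) / (P(L)·P(G)) = (0.525) / ((1.71)·(1.07)) = 0.287
ΔG = RT ln(Qp/Kp) = (8.314 J mol⁻¹ K⁻¹)(700 K) × ln(0.287/2.01)
   = (5.820 kJ/mol)(-1.946) = -11.3 kJ/mol
ΔG < 0, so the forward reaction is spontaneous (proceeds forward).

ΔG = -11.3 kJ/mol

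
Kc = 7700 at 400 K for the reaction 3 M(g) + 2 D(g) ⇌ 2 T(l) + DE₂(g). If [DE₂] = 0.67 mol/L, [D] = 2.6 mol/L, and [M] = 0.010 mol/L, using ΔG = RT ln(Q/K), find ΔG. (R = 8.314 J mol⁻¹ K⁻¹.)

(T is a pure liquid — omitted from Qc.)
Qc = [DE₂] / ([M]³·[D]²) = (0.67) / ((0.010)³·(2.6)²) = 99100
ΔG = RT ln(Qc/Kc) = (8.314 J mol⁻¹ K⁻¹)(400 K) × ln(99100/7700)
   = (3.326 kJ/mol)(2.555) = 8.50 kJ/mol
ΔG > 0, so the forward reaction is non-spontaneous (proceeds in reverse).

ΔG = 8.50 kJ/mol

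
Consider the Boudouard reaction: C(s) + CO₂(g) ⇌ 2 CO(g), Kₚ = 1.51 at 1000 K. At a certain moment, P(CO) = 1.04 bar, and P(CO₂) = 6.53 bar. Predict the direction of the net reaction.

(C is a pure solid — omitted from Qₚ.)
Qₚ = P(CO)² / P(CO₂) = (1.04)² / (6.53) = 0.166
Qₚ = 0.166 < Kₚ = 1.51, so the forward reaction proceeds.

toward products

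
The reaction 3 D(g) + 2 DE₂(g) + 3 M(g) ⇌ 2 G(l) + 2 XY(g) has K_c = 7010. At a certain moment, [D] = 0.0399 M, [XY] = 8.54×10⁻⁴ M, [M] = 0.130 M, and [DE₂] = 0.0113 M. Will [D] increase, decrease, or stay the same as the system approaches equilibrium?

increase

(G is a pure liquid — omitted from Q_c.)
Q_c = [XY]² / ([D]³·[DE₂]²·[M]³) = (8.54×10⁻⁴)² / ((0.0399)³·(0.0113)²·(0.130)³) = 40900
Q_c = 40900 > K_c = 7010: net reverse reaction.
D is a reactant, so it increases.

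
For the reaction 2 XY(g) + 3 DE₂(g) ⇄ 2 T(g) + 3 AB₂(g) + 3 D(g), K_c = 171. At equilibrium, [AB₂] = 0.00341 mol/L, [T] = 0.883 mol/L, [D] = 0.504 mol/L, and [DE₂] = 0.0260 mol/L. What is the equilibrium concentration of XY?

At equilibrium, K_c = [T]²·[AB₂]³·[D]³ / ([XY]²·[DE₂]³) = 171.
(0.883)²·(0.00341)³·(0.504)³ / (([XY])²·(0.0260)³) = 171
[XY]² = 1.32e-6 ⇒ [XY] = 0.00115 mol/L

[XY] = 0.00115 mol/L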